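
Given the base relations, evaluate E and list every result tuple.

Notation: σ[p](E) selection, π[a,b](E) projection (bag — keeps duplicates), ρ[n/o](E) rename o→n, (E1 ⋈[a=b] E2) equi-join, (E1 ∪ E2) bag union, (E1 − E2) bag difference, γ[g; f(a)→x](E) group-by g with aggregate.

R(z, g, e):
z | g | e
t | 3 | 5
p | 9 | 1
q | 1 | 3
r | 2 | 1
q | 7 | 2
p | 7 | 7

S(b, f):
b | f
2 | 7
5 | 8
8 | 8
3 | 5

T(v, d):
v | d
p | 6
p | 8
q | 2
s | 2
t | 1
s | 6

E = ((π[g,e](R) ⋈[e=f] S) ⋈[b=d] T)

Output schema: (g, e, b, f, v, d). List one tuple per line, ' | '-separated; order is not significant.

Per-node cardinality:
  R → 6
  π[g,e](R) → 6
  S → 4
  (π[g,e](R) ⋈[e=f] S) → 2
  T → 6
  ((π[g,e](R) ⋈[e=f] S) ⋈[b=d] T) → 2

== RESULT ==
g | e | b | f | v | d
7 | 7 | 2 | 7 | q | 2
7 | 7 | 2 | 7 | s | 2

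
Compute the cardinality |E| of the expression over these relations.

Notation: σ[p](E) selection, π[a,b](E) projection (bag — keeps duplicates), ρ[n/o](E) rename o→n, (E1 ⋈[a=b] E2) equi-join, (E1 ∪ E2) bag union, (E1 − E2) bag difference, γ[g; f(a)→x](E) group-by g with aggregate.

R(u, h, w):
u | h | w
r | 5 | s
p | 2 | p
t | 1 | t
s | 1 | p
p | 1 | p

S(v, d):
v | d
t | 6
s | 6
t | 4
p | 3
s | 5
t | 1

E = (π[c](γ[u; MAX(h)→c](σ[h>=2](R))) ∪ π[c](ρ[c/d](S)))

Row counts bottom-up:
  R → 5
  σ[h>=2](R) → 2
  γ[u; MAX(h)→c](σ[h>=2](R)) → 2
  π[c](γ[u; MAX(h)→c](σ[h>=2](R))) → 2
  S → 6
  ρ[c/d](S) → 6
  π[c](ρ[c/d](S)) → 6
  (π[c](γ[u; MAX(h)→c](σ[h>=2](R))) ∪ π[c](ρ[c/d](S))) → 8

|E| = 8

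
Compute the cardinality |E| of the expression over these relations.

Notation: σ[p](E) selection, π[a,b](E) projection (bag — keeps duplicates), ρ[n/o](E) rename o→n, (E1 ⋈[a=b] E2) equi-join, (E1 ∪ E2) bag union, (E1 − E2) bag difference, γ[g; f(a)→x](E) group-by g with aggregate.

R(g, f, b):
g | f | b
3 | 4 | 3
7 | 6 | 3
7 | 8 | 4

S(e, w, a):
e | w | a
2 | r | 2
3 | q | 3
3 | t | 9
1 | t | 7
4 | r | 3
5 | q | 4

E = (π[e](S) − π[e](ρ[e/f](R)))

Row counts bottom-up:
  S → 6
  π[e](S) → 6
  R → 3
  ρ[e/f](R) → 3
  π[e](ρ[e/f](R)) → 3
  (π[e](S) − π[e](ρ[e/f](R))) → 5

|E| = 5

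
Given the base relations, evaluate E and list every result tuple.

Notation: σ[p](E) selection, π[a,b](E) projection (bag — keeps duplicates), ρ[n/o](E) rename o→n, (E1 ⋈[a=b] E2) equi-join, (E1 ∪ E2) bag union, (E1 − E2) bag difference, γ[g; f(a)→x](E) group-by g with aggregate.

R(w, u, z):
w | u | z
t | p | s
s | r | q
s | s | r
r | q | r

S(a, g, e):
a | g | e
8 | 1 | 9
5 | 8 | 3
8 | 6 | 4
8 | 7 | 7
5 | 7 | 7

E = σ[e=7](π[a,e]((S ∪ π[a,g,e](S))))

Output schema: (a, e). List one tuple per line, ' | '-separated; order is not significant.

Stepwise |·|:
  S → 5
  S → 5
  π[a,g,e](S) → 5
  (S ∪ π[a,g,e](S)) → 10
  π[a,e]((S ∪ π[a,g,e](S))) → 10
  σ[e=7](π[a,e]((S ∪ π[a,g,e](S)))) → 4

== RESULT ==
a | e
5 | 7
5 | 7
8 | 7
8 | 7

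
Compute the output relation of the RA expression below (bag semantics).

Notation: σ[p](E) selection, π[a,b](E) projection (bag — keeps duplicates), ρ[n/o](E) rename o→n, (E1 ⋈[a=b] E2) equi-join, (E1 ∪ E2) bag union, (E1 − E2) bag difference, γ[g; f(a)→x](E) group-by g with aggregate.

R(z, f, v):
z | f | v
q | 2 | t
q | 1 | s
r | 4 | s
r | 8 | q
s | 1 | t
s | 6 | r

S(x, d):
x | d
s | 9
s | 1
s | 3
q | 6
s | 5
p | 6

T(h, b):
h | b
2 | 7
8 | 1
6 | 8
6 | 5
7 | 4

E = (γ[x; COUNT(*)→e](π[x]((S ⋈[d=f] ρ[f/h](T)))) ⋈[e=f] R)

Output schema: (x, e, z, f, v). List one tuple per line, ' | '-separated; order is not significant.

Subexpression sizes:
  S → 6
  T → 5
  ρ[f/h](T) → 5
  (S ⋈[d=f] ρ[f/h](T)) → 4
  π[x]((S ⋈[d=f] ρ[f/h](T))) → 4
  γ[x; COUNT(*)→e](π[x]((S ⋈[d=f] ρ[f/h](T)))) → 2
  R → 6
  (γ[x; COUNT(*)→e](π[x]((S ⋈[d=f] ρ[f/h](T)))) ⋈[e=f] R) → 2

== RESULT ==
x | e | z | f | v
p | 2 | q | 2 | t
q | 2 | q | 2 | t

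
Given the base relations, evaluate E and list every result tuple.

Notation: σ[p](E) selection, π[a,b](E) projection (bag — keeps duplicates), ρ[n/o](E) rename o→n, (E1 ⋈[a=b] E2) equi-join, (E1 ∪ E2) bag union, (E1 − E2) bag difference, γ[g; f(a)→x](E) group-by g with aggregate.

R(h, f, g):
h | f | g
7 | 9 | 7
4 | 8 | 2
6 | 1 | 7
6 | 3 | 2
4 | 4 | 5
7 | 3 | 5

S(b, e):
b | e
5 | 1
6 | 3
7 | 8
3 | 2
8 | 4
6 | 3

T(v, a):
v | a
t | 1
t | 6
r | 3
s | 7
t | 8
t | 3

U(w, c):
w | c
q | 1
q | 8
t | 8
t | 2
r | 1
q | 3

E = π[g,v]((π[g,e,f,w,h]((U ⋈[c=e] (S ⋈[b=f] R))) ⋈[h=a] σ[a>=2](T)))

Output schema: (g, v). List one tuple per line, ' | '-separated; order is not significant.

Row counts bottom-up:
  U → 6
  S → 6
  R → 6
  (S ⋈[b=f] R) → 3
  (U ⋈[c=e] (S ⋈[b=f] R)) → 2
  π[g,e,f,w,h]((U ⋈[c=e] (S ⋈[b=f] R))) → 2
  T → 6
  σ[a>=2](T) → 5
  (π[g,e,f,w,h]((U ⋈[c=e] (S ⋈[b=f] R))) ⋈[h=a] σ[a>=2](T)) → 2
  π[g,v]((π[g,e,f,w,h]((U ⋈[c=e] (S ⋈[b=f] R))) ⋈[h=a] σ[a>=2](T))) → 2

== RESULT ==
g | v
2 | t
5 | s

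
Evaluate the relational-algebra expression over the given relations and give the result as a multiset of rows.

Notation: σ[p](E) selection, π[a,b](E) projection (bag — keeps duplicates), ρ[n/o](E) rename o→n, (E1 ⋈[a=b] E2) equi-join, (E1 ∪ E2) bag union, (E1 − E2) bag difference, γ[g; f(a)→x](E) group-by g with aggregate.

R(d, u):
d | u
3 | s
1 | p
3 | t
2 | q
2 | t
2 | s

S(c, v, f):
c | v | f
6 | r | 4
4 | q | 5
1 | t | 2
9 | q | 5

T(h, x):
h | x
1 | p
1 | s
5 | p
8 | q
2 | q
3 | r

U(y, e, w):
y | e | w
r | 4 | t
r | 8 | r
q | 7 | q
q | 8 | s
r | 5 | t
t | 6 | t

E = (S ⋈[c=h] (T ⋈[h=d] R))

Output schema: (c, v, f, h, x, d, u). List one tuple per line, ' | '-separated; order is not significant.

Row counts bottom-up:
  S → 4
  T → 6
  R → 6
  (T ⋈[h=d] R) → 7
  (S ⋈[c=h] (T ⋈[h=d] R)) → 2

== RESULT ==
c | v | f | h | x | d | u
1 | t | 2 | 1 | p | 1 | p
1 | t | 2 | 1 | s | 1 | p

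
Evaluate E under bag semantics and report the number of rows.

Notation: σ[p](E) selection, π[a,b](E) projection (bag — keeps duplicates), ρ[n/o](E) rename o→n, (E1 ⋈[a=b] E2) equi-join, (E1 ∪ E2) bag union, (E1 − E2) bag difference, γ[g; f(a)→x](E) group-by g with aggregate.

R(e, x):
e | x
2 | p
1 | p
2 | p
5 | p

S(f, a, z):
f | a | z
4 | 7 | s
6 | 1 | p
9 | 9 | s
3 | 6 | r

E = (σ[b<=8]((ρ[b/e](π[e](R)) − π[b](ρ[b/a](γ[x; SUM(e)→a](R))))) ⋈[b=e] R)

Subexpression sizes:
  R → 4
  π[e](R) → 4
  ρ[b/e](π[e](R)) → 4
  R → 4
  γ[x; SUM(e)→a](R) → 1
  ρ[b/a](γ[x; SUM(e)→a](R)) → 1
  π[b](ρ[b/a](γ[x; SUM(e)→a](R))) → 1
  (ρ[b/e](π[e](R)) − π[b](ρ[b/a](γ[x; SUM(e)→a](R)))) → 4
  σ[b<=8]((ρ[b/e](π[e](R)) − π[b](ρ[b/a](γ[x; SUM(e)→a](R))))) → 4
  R → 4
  (σ[b<=8]((ρ[b/e](π[e](R)) − π[b](ρ[b/a](γ[x; SUM(e)→a](R))))) ⋈[b=e] R) → 6

|E| = 6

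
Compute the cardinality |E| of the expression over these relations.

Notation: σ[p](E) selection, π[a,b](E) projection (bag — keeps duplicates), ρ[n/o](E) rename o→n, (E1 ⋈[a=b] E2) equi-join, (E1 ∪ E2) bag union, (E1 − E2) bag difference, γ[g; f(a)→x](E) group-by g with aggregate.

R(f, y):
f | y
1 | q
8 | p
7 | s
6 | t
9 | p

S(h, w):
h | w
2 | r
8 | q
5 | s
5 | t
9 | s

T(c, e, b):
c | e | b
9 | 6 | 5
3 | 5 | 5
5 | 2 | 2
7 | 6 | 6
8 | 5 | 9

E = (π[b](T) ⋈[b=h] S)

Row counts bottom-up:
  T → 5
  π[b](T) → 5
  S → 5
  (π[b](T) ⋈[b=h] S) → 6

|E| = 6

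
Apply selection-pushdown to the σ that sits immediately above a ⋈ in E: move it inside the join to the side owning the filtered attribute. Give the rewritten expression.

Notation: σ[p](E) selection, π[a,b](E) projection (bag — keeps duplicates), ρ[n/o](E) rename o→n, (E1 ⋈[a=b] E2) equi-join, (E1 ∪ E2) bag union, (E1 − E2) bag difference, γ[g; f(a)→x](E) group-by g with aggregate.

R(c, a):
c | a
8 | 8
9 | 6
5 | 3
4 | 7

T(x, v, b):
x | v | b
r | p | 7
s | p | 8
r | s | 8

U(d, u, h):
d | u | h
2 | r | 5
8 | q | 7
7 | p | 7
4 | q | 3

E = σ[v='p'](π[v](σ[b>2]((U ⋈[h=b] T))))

σ filters on b, owned by the right side.
E' = σ[v='p'](π[v]((U ⋈[h=b] σ[b>2](T))))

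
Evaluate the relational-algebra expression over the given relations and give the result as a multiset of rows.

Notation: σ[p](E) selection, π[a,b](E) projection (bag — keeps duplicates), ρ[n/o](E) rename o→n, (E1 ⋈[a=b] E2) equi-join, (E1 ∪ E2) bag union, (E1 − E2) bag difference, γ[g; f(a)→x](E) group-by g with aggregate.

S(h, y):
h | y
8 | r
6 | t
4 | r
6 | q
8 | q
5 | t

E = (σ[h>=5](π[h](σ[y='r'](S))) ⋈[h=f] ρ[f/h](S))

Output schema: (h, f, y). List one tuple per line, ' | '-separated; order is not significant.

Subexpression sizes:
  S → 6
  σ[y='r'](S) → 2
  π[h](σ[y='r'](S)) → 2
  σ[h>=5](π[h](σ[y='r'](S))) → 1
  S → 6
  ρ[f/h](S) → 6
  (σ[h>=5](π[h](σ[y='r'](S))) ⋈[h=f] ρ[f/h](S)) → 2

== RESULT ==
h | f | y
8 | 8 | q
8 | 8 | r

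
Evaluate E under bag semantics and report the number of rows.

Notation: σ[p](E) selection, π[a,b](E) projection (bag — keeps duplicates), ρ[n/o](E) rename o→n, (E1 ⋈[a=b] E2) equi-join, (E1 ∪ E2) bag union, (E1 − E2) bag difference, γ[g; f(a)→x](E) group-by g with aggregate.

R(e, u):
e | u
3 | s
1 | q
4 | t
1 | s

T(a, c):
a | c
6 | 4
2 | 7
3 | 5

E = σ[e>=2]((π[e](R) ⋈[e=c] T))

Subexpression sizes:
  R → 4
  π[e](R) → 4
  T → 3
  (π[e](R) ⋈[e=c] T) → 1
  σ[e>=2]((π[e](R) ⋈[e=c] T)) → 1

|E| = 1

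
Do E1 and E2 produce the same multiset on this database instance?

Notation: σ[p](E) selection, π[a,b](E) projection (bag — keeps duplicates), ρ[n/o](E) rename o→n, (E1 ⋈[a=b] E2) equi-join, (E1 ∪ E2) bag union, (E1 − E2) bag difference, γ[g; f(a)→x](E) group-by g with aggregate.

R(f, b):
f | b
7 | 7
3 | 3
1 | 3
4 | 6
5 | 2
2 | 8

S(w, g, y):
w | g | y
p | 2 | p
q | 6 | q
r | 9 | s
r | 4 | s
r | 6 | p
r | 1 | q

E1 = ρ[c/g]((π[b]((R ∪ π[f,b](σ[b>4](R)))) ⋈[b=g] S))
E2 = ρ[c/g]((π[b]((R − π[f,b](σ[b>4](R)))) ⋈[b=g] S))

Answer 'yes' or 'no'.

E1 row counts bottom-up:
  R → 6
  R → 6
  σ[b>4](R) → 3
  π[f,b](σ[b>4](R)) → 3
  (R ∪ π[f,b](σ[b>4](R))) → 9
  π[b]((R ∪ π[f,b](σ[b>4](R)))) → 9
  S → 6
  (π[b]((R ∪ π[f,b](σ[b>4](R)))) ⋈[b=g] S) → 5
  ρ[c/g]((π[b]((R ∪ π[f,b](σ[b>4](R)))) ⋈[b=g] S)) → 5
E2 row counts bottom-up:
  R → 6
  R → 6
  σ[b>4](R) → 3
  π[f,b](σ[b>4](R)) → 3
  (R − π[f,b](σ[b>4](R))) → 3
  π[b]((R − π[f,b](σ[b>4](R)))) → 3
  S → 6
  (π[b]((R − π[f,b](σ[b>4](R)))) ⋈[b=g] S) → 1
  ρ[c/g]((π[b]((R − π[f,b](σ[b>4](R)))) ⋈[b=g] S)) → 1

E1 result:
b | w | c | y
2 | p | 2 | p
6 | q | 6 | q
6 | q | 6 | q
6 | r | 6 | p
6 | r | 6 | p
E2 result:
b | w | c | y
2 | p | 2 | p
Witness: (6, 'q', 6, 'q') appears 2× in E1 but 0× in E2.

no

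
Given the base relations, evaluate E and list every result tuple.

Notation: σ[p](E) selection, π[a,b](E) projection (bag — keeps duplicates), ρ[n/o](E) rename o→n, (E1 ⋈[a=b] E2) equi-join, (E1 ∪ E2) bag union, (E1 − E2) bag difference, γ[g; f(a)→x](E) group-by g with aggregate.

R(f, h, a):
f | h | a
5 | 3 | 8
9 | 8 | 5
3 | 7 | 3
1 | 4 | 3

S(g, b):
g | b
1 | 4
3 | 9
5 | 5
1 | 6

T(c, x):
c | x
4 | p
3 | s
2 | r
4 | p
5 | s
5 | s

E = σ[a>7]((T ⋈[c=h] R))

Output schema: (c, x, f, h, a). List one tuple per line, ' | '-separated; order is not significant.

Per-node cardinality:
  T → 6
  R → 4
  (T ⋈[c=h] R) → 3
  σ[a>7]((T ⋈[c=h] R)) → 1

== RESULT ==
c | x | f | h | a
3 | s | 5 | 3 | 8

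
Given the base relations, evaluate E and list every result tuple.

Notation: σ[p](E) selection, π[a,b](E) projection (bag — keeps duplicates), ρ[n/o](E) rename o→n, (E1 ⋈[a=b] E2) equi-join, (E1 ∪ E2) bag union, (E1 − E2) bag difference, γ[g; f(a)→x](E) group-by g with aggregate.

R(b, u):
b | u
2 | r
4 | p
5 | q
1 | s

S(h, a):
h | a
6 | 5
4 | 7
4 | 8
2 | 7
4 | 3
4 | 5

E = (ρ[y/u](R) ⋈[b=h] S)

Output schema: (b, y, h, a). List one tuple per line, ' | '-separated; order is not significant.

Row counts bottom-up:
  R → 4
  ρ[y/u](R) → 4
  S → 6
  (ρ[y/u](R) ⋈[b=h] S) → 5

== RESULT ==
b | y | h | a
2 | r | 2 | 7
4 | p | 4 | 3
4 | p | 4 | 5
4 | p | 4 | 7
4 | p | 4 | 8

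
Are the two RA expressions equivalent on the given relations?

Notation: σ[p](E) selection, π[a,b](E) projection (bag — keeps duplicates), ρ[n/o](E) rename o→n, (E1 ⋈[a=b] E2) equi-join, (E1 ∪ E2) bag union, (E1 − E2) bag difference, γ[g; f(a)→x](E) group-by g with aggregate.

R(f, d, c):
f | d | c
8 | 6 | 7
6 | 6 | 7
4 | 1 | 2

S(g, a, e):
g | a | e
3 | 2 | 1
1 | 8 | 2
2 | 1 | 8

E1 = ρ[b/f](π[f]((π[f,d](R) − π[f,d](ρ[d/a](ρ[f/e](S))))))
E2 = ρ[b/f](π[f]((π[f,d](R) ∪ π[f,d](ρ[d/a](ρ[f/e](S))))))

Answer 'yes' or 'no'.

E1 stepwise |·|:
  R → 3
  π[f,d](R) → 3
  S → 3
  ρ[f/e](S) → 3
  ρ[d/a](ρ[f/e](S)) → 3
  π[f,d](ρ[d/a](ρ[f/e](S))) → 3
  (π[f,d](R) − π[f,d](ρ[d/a](ρ[f/e](S)))) → 3
  π[f]((π[f,d](R) − π[f,d](ρ[d/a](ρ[f/e](S))))) → 3
  ρ[b/f](π[f]((π[f,d](R) − π[f,d](ρ[d/a](ρ[f/e](S)))))) → 3
E2 stepwise |·|:
  R → 3
  π[f,d](R) → 3
  S → 3
  ρ[f/e](S) → 3
  ρ[d/a](ρ[f/e](S)) → 3
  π[f,d](ρ[d/a](ρ[f/e](S))) → 3
  (π[f,d](R) ∪ π[f,d](ρ[d/a](ρ[f/e](S)))) → 6
  π[f]((π[f,d](R) ∪ π[f,d](ρ[d/a](ρ[f/e](S))))) → 6
  ρ[b/f](π[f]((π[f,d](R) ∪ π[f,d](ρ[d/a](ρ[f/e](S)))))) → 6

E1 result:
b
4
6
8
E2 result:
b
1
2
4
6
8
8
Witness: (2,) appears 0× in E1 but 1× in E2.

no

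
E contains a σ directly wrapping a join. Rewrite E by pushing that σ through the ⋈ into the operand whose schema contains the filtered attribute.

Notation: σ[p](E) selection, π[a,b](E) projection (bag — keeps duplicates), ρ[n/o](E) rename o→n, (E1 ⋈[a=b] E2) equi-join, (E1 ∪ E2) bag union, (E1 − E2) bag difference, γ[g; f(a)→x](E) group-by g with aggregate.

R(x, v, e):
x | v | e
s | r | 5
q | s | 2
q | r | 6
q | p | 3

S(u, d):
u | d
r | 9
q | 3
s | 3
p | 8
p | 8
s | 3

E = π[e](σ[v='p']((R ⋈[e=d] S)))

σ filters on v, owned by the left side.
E' = π[e]((σ[v='p'](R) ⋈[e=d] S))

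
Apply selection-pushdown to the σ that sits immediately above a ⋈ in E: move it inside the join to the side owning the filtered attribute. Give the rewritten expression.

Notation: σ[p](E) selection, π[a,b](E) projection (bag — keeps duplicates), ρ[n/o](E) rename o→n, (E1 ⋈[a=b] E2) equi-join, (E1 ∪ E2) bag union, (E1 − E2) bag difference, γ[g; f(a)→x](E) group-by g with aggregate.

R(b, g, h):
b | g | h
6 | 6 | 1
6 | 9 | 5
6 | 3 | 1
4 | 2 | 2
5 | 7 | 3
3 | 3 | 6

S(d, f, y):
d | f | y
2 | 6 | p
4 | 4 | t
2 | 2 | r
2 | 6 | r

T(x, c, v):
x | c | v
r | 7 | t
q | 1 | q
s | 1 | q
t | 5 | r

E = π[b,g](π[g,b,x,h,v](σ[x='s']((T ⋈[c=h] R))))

σ filters on x, owned by the left side.
E' = π[b,g](π[g,b,x,h,v]((σ[x='s'](T) ⋈[c=h] R)))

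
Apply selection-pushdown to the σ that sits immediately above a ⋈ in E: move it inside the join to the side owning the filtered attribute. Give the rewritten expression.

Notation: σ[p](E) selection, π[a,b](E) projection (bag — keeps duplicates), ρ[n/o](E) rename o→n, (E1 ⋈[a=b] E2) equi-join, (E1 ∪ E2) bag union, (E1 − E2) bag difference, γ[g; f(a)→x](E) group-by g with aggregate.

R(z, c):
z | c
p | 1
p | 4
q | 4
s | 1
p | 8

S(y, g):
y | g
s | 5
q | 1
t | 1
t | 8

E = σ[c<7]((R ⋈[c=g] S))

σ filters on c, owned by the left side.
E' = (σ[c<7](R) ⋈[c=g] S)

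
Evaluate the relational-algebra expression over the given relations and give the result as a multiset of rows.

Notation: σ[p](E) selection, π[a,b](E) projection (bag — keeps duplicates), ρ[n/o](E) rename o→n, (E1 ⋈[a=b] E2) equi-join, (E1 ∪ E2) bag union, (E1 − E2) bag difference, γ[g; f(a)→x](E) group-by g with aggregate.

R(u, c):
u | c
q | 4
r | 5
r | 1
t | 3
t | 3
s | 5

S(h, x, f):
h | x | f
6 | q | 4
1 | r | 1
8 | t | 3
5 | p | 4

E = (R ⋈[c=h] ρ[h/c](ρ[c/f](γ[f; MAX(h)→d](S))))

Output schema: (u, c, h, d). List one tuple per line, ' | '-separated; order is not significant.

Stepwise |·|:
  R → 6
  S → 4
  γ[f; MAX(h)→d](S) → 3
  ρ[c/f](γ[f; MAX(h)→d](S)) → 3
  ρ[h/c](ρ[c/f](γ[f; MAX(h)→d](S))) → 3
  (R ⋈[c=h] ρ[h/c](ρ[c/f](γ[f; MAX(h)→d](S)))) → 4

== RESULT ==
u | c | h | d
q | 4 | 4 | 6
r | 1 | 1 | 1
t | 3 | 3 | 8
t | 3 | 3 | 8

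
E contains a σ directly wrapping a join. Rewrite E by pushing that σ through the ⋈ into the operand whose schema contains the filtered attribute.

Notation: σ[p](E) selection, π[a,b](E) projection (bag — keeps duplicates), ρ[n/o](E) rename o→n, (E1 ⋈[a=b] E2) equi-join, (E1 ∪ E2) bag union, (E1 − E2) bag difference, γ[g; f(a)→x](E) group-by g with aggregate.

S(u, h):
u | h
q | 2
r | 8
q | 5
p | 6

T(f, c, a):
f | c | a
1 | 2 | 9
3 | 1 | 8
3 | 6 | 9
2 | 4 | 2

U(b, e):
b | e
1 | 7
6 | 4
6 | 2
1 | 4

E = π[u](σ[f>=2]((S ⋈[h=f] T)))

σ filters on f, owned by the right side.
E' = π[u]((S ⋈[h=f] σ[f>=2](T)))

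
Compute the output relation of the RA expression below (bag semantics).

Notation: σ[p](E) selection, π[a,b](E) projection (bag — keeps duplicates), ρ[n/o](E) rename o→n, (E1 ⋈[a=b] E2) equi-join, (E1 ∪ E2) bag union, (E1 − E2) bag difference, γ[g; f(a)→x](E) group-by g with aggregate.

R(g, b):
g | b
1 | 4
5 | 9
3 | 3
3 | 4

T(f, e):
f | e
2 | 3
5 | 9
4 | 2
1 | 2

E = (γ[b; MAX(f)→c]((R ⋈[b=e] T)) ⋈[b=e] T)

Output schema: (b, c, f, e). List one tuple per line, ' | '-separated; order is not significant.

Row counts bottom-up:
  R → 4
  T → 4
  (R ⋈[b=e] T) → 2
  γ[b; MAX(f)→c]((R ⋈[b=e] T)) → 2
  T → 4
  (γ[b; MAX(f)→c]((R ⋈[b=e] T)) ⋈[b=e] T) → 2

== RESULT ==
b | c | f | e
3 | 2 | 2 | 3
9 | 5 | 5 | 9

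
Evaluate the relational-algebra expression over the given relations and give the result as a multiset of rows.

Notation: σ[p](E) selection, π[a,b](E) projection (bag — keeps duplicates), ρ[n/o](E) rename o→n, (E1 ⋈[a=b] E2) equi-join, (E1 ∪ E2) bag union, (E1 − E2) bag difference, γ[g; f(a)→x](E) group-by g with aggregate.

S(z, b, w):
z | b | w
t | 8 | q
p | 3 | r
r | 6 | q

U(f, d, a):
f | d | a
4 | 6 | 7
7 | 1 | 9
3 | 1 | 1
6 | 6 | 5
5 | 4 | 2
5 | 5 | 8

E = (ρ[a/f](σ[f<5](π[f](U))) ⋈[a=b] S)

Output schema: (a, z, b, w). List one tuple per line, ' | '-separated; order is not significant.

Stepwise |·|:
  U → 6
  π[f](U) → 6
  σ[f<5](π[f](U)) → 2
  ρ[a/f](σ[f<5](π[f](U))) → 2
  S → 3
  (ρ[a/f](σ[f<5](π[f](U))) ⋈[a=b] S) → 1

== RESULT ==
a | z | b | w
3 | p | 3 | r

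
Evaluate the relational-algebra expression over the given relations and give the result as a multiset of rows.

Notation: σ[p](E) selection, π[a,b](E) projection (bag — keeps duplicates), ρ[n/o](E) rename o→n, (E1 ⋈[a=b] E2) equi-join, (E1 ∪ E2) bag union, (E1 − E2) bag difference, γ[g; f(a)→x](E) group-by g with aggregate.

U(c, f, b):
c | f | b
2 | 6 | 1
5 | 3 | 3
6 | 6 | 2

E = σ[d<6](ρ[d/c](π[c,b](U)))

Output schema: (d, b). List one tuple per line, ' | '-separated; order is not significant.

Per-node cardinality:
  U → 3
  π[c,b](U) → 3
  ρ[d/c](π[c,b](U)) → 3
  σ[d<6](ρ[d/c](π[c,b](U))) → 2

== RESULT ==
d | b
2 | 1
5 | 3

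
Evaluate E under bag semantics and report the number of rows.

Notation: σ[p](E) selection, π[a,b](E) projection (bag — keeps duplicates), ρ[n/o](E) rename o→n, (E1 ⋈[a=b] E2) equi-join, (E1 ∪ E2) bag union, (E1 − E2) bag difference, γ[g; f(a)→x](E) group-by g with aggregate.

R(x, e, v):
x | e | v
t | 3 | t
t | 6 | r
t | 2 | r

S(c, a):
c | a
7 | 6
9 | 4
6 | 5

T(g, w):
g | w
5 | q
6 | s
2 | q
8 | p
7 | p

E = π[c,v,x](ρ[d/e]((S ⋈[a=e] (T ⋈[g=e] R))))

Subexpression sizes:
  S → 3
  T → 5
  R → 3
  (T ⋈[g=e] R) → 2
  (S ⋈[a=e] (T ⋈[g=e] R)) → 1
  ρ[d/e]((S ⋈[a=e] (T ⋈[g=e] R))) → 1
  π[c,v,x](ρ[d/e]((S ⋈[a=e] (T ⋈[g=e] R)))) → 1

|E| = 1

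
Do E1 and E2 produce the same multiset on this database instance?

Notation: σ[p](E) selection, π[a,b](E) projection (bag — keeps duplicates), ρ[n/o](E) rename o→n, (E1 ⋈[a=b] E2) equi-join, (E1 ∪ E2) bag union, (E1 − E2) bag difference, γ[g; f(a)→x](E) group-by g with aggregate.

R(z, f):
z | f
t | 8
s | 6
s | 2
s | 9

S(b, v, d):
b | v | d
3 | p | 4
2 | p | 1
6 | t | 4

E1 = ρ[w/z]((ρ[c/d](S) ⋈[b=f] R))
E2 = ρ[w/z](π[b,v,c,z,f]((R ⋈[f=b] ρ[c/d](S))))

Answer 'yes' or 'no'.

E1 subexpression sizes:
  S → 3
  ρ[c/d](S) → 3
  R → 4
  (ρ[c/d](S) ⋈[b=f] R) → 2
  ρ[w/z]((ρ[c/d](S) ⋈[b=f] R)) → 2
E2 subexpression sizes:
  R → 4
  S → 3
  ρ[c/d](S) → 3
  (R ⋈[f=b] ρ[c/d](S)) → 2
  π[b,v,c,z,f]((R ⋈[f=b] ρ[c/d](S))) → 2
  ρ[w/z](π[b,v,c,z,f]((R ⋈[f=b] ρ[c/d](S)))) → 2

E1 and E2 produce the same multiset:
b | v | c | w | f
2 | p | 1 | s | 2
6 | t | 4 | s | 6

yes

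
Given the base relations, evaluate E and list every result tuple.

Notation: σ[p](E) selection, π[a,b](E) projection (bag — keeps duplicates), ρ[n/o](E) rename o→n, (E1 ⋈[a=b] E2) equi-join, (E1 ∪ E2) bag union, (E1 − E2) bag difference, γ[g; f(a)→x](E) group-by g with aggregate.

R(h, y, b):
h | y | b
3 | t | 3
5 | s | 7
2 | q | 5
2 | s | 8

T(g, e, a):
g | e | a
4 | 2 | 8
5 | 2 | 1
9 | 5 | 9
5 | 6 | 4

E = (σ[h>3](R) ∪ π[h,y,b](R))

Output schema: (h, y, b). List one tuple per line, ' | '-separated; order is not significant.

Row counts bottom-up:
  R → 4
  σ[h>3](R) → 1
  R → 4
  π[h,y,b](R) → 4
  (σ[h>3](R) ∪ π[h,y,b](R)) → 5

== RESULT ==
h | y | b
2 | q | 5
2 | s | 8
3 | t | 3
5 | s | 7
5 | s | 7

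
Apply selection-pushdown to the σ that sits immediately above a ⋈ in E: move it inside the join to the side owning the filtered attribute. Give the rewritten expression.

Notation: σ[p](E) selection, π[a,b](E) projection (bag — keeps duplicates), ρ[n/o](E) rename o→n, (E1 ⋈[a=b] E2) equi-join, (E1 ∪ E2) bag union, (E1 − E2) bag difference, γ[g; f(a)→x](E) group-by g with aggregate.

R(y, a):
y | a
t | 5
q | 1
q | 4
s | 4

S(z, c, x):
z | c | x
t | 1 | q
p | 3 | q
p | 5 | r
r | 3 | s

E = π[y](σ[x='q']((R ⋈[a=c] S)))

σ filters on x, owned by the right side.
E' = π[y]((R ⋈[a=c] σ[x='q'](S)))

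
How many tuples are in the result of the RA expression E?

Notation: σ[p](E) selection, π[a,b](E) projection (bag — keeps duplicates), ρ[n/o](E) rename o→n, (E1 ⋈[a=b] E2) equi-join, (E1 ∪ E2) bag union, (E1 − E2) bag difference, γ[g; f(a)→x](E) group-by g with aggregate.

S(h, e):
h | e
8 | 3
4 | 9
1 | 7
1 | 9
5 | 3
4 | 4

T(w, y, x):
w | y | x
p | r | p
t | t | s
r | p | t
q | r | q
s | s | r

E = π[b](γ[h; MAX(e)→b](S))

Row counts bottom-up:
  S → 6
  γ[h; MAX(e)→b](S) → 4
  π[b](γ[h; MAX(e)→b](S)) → 4

|E| = 4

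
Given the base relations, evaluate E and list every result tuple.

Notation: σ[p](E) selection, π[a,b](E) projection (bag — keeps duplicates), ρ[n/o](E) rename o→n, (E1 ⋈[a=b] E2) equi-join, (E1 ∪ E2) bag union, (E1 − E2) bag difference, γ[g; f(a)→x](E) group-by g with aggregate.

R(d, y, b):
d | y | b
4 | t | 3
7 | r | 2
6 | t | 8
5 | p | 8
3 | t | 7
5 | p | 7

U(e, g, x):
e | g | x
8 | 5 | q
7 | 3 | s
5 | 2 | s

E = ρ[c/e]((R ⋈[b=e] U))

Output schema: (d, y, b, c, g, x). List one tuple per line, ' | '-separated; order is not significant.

Per-node cardinality:
  R → 6
  U → 3
  (R ⋈[b=e] U) → 4
  ρ[c/e]((R ⋈[b=e] U)) → 4

== RESULT ==
d | y | b | c | g | x
3 | t | 7 | 7 | 3 | s
5 | p | 7 | 7 | 3 | s
5 | p | 8 | 8 | 5 | q
6 | t | 8 | 8 | 5 | q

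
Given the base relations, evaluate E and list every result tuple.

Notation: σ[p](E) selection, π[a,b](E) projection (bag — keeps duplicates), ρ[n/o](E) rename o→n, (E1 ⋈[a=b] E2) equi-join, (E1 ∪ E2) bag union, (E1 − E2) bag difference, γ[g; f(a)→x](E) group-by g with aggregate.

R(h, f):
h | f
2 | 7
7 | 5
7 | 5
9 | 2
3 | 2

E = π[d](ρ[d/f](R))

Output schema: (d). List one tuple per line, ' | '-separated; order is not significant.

Row counts bottom-up:
  R → 5
  ρ[d/f](R) → 5
  π[d](ρ[d/f](R)) → 5

== RESULT ==
d
2
2
5
5
7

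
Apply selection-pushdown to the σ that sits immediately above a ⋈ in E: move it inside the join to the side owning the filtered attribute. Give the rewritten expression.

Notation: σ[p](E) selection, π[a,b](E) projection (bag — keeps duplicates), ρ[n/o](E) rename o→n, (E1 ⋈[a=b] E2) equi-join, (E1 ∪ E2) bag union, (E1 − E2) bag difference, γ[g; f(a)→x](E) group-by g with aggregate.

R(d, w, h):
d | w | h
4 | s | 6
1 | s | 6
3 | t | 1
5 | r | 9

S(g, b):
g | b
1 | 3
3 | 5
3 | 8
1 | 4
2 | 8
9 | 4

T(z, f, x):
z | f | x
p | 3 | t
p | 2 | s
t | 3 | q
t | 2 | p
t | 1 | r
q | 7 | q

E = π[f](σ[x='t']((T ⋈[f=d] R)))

σ filters on x, owned by the left side.
E' = π[f]((σ[x='t'](T) ⋈[f=d] R))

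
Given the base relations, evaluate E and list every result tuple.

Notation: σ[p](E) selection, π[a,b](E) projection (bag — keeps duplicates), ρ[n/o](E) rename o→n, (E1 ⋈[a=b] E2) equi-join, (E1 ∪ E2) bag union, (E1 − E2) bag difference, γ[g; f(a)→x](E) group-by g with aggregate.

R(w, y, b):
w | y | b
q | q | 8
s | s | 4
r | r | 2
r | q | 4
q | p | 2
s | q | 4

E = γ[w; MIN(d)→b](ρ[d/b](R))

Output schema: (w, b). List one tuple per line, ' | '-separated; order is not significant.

Subexpression sizes:
  R → 6
  ρ[d/b](R) → 6
  γ[w; MIN(d)→b](ρ[d/b](R)) → 3

== RESULT ==
w | b
q | 2
r | 2
s | 4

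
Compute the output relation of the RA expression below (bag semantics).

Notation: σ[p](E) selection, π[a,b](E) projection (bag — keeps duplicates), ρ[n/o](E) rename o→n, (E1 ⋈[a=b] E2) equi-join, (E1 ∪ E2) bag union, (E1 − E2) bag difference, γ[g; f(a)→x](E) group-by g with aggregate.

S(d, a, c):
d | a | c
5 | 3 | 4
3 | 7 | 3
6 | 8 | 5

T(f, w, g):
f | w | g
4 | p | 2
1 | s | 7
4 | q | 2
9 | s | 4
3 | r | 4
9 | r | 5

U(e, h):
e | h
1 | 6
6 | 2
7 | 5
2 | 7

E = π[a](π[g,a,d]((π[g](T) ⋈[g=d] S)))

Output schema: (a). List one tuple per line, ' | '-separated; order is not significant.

Row counts bottom-up:
  T → 6
  π[g](T) → 6
  S → 3
  (π[g](T) ⋈[g=d] S) → 1
  π[g,a,d]((π[g](T) ⋈[g=d] S)) → 1
  π[a](π[g,a,d]((π[g](T) ⋈[g=d] S))) → 1

== RESULT ==
a
3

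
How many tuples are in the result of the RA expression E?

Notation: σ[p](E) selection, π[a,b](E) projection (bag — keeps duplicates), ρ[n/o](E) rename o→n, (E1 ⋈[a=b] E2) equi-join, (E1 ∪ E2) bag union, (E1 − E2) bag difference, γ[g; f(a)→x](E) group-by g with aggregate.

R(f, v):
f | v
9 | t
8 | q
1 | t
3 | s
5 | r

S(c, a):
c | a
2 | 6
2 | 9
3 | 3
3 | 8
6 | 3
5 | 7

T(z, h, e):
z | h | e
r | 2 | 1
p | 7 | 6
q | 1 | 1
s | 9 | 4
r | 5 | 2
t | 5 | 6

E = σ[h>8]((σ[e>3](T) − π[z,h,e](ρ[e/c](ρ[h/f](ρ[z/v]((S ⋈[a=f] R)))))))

Row counts bottom-up:
  T → 6
  σ[e>3](T) → 3
  S → 6
  R → 5
  (S ⋈[a=f] R) → 4
  ρ[z/v]((S ⋈[a=f] R)) → 4
  ρ[h/f](ρ[z/v]((S ⋈[a=f] R))) → 4
  ρ[e/c](ρ[h/f](ρ[z/v]((S ⋈[a=f] R)))) → 4
  π[z,h,e](ρ[e/c](ρ[h/f](ρ[z/v]((S ⋈[a=f] R))))) → 4
  (σ[e>3](T) − π[z,h,e](ρ[e/c](ρ[h/f](ρ[z/v]((S ⋈[a=f] R)))))) → 3
  σ[h>8]((σ[e>3](T) − π[z,h,e](ρ[e/c](ρ[h/f](ρ[z/v]((S ⋈[a=f] R))))))) → 1

|E| = 1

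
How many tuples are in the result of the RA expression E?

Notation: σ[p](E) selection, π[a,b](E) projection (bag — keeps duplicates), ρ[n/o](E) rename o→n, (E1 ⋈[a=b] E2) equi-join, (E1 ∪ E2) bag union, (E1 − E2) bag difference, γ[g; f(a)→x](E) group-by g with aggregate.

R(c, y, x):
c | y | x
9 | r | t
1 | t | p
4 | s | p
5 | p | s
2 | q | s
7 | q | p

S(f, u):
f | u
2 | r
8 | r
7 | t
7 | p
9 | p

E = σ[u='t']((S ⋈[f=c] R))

Per-node cardinality:
  S → 5
  R → 6
  (S ⋈[f=c] R) → 4
  σ[u='t']((S ⋈[f=c] R)) → 1

|E| = 1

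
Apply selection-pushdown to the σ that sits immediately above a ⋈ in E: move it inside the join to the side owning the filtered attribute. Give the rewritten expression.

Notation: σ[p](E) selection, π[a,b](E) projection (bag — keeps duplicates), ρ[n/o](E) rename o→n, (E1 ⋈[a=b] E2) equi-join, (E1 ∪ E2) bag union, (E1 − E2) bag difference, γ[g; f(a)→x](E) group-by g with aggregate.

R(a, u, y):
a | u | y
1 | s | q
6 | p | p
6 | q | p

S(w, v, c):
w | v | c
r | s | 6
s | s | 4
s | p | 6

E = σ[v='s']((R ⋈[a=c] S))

σ filters on v, owned by the right side.
E' = (R ⋈[a=c] σ[v='s'](S))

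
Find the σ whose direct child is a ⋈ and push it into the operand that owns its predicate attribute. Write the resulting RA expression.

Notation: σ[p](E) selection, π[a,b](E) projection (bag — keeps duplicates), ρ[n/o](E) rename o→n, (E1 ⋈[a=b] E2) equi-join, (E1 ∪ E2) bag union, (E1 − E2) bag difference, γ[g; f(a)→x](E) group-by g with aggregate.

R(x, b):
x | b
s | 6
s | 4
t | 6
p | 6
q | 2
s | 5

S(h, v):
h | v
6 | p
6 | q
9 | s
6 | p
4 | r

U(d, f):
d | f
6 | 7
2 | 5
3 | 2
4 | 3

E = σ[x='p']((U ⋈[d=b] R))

σ filters on x, owned by the right side.
E' = (U ⋈[d=b] σ[x='p'](R))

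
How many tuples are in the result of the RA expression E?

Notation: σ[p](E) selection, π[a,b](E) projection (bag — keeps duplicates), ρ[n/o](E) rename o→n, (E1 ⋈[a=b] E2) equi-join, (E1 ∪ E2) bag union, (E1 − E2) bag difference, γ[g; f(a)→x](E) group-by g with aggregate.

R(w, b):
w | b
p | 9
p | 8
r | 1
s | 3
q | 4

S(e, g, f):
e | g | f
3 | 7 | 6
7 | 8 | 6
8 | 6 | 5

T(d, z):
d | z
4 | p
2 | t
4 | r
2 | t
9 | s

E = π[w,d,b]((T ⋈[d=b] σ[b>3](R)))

Per-node cardinality:
  T → 5
  R → 5
  σ[b>3](R) → 3
  (T ⋈[d=b] σ[b>3](R)) → 3
  π[w,d,b]((T ⋈[d=b] σ[b>3](R))) → 3

|E| = 3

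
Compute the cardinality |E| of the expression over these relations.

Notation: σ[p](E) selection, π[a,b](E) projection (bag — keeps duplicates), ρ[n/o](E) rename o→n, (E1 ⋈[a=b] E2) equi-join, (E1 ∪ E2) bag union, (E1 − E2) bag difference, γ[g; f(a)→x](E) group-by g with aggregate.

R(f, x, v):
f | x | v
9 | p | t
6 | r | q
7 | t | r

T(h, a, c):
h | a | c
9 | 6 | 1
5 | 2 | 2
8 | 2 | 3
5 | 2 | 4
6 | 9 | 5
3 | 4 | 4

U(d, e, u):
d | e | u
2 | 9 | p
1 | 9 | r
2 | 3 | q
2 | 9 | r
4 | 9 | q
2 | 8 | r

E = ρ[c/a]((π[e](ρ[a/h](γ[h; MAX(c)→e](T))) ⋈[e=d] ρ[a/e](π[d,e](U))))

Stepwise |·|:
  T → 6
  γ[h; MAX(c)→e](T) → 5
  ρ[a/h](γ[h; MAX(c)→e](T)) → 5
  π[e](ρ[a/h](γ[h; MAX(c)→e](T))) → 5
  U → 6
  π[d,e](U) → 6
  ρ[a/e](π[d,e](U)) → 6
  (π[e](ρ[a/h](γ[h; MAX(c)→e](T))) ⋈[e=d] ρ[a/e](π[d,e](U))) → 3
  ρ[c/a]((π[e](ρ[a/h](γ[h; MAX(c)→e](T))) ⋈[e=d] ρ[a/e](π[d,e](U)))) → 3

|E| = 3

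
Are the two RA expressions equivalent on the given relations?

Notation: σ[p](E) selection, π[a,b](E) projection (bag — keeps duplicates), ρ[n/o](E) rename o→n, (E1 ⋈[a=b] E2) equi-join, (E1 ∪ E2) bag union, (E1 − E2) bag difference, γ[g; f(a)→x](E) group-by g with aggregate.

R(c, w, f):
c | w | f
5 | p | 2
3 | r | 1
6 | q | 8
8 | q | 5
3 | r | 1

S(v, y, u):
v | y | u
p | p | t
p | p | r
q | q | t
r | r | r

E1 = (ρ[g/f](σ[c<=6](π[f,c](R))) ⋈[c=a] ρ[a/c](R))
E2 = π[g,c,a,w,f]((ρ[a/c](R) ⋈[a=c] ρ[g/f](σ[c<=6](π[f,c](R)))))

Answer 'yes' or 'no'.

E1 subexpression sizes:
  R → 5
  π[f,c](R) → 5
  σ[c<=6](π[f,c](R)) → 4
  ρ[g/f](σ[c<=6](π[f,c](R))) → 4
  R → 5
  ρ[a/c](R) → 5
  (ρ[g/f](σ[c<=6](π[f,c](R))) ⋈[c=a] ρ[a/c](R)) → 6
E2 subexpression sizes:
  R → 5
  ρ[a/c](R) → 5
  R → 5
  π[f,c](R) → 5
  σ[c<=6](π[f,c](R)) → 4
  ρ[g/f](σ[c<=6](π[f,c](R))) → 4
  (ρ[a/c](R) ⋈[a=c] ρ[g/f](σ[c<=6](π[f,c](R)))) → 6
  π[g,c,a,w,f]((ρ[a/c](R) ⋈[a=c] ρ[g/f](σ[c<=6](π[f,c](R))))) → 6

E1 and E2 produce the same multiset:
g | c | a | w | f
1 | 3 | 3 | r | 1
1 | 3 | 3 | r | 1
1 | 3 | 3 | r | 1
1 | 3 | 3 | r | 1
2 | 5 | 5 | p | 2
8 | 6 | 6 | q | 8

yes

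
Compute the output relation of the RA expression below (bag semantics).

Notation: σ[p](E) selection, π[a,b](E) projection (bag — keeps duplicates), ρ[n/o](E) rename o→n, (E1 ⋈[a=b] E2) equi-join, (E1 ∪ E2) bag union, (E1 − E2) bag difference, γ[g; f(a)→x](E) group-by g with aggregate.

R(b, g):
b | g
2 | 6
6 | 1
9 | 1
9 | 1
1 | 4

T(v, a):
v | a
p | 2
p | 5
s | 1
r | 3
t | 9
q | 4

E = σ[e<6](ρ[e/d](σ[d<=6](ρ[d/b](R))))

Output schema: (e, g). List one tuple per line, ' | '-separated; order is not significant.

Row counts bottom-up:
  R → 5
  ρ[d/b](R) → 5
  σ[d<=6](ρ[d/b](R)) → 3
  ρ[e/d](σ[d<=6](ρ[d/b](R))) → 3
  σ[e<6](ρ[e/d](σ[d<=6](ρ[d/b](R)))) → 2

== RESULT ==
e | g
1 | 4
2 | 6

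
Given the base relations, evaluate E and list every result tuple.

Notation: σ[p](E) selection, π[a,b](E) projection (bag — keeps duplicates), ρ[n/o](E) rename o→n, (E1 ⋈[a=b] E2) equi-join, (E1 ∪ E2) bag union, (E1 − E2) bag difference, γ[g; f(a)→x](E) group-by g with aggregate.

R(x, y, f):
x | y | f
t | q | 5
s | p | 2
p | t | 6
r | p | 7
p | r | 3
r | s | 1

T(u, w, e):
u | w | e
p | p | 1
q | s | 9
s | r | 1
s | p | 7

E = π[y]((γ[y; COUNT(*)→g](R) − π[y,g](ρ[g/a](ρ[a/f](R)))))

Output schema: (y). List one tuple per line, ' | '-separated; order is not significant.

Row counts bottom-up:
  R → 6
  γ[y; COUNT(*)→g](R) → 5
  R → 6
  ρ[a/f](R) → 6
  ρ[g/a](ρ[a/f](R)) → 6
  π[y,g](ρ[g/a](ρ[a/f](R))) → 6
  (γ[y; COUNT(*)→g](R) − π[y,g](ρ[g/a](ρ[a/f](R)))) → 3
  π[y]((γ[y; COUNT(*)→g](R) − π[y,g](ρ[g/a](ρ[a/f](R))))) → 3

== RESULT ==
y
q
r
t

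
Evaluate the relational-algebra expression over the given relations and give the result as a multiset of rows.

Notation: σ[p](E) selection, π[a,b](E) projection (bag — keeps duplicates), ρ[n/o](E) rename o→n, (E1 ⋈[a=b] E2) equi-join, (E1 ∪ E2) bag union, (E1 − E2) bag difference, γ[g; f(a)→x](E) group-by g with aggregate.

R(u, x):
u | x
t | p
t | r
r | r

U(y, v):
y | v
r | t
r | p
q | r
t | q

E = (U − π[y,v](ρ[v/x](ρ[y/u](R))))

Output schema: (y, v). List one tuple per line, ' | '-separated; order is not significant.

Subexpression sizes:
  U → 4
  R → 3
  ρ[y/u](R) → 3
  ρ[v/x](ρ[y/u](R)) → 3
  π[y,v](ρ[v/x](ρ[y/u](R))) → 3
  (U − π[y,v](ρ[v/x](ρ[y/u](R)))) → 4

== RESULT ==
y | v
q | r
r | p
r | t
t | q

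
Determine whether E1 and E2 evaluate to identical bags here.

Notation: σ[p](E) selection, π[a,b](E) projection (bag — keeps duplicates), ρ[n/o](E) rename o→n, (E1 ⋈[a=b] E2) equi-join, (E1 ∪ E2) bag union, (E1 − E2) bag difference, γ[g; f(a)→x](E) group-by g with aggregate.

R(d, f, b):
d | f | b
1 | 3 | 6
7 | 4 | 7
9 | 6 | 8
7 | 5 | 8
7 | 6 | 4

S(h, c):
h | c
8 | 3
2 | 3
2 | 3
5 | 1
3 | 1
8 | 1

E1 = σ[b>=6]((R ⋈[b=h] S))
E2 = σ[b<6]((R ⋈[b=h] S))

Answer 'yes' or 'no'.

E1 stepwise |·|:
  R → 5
  S → 6
  (R ⋈[b=h] S) → 4
  σ[b>=6]((R ⋈[b=h] S)) → 4
E2 stepwise |·|:
  R → 5
  S → 6
  (R ⋈[b=h] S) → 4
  σ[b<6]((R ⋈[b=h] S)) → 0

E1 result:
d | f | b | h | c
7 | 5 | 8 | 8 | 1
7 | 5 | 8 | 8 | 3
9 | 6 | 8 | 8 | 1
9 | 6 | 8 | 8 | 3
E2 result:
d | f | b | h | c
(0 rows)
Witness: (7, 5, 8, 8, 3) appears 1× in E1 but 0× in E2.

no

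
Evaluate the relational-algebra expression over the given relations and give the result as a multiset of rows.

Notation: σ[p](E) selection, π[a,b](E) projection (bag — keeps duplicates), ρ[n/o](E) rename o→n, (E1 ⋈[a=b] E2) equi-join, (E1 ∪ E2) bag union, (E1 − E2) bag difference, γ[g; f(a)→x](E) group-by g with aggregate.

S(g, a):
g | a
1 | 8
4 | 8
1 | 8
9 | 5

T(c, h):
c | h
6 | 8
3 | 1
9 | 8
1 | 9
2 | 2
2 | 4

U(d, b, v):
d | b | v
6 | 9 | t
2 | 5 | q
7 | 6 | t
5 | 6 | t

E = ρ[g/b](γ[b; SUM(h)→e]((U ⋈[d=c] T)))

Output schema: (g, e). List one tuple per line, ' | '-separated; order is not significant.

Stepwise |·|:
  U → 4
  T → 6
  (U ⋈[d=c] T) → 3
  γ[b; SUM(h)→e]((U ⋈[d=c] T)) → 2
  ρ[g/b](γ[b; SUM(h)→e]((U ⋈[d=c] T))) → 2

== RESULT ==
g | e
5 | 6
9 | 8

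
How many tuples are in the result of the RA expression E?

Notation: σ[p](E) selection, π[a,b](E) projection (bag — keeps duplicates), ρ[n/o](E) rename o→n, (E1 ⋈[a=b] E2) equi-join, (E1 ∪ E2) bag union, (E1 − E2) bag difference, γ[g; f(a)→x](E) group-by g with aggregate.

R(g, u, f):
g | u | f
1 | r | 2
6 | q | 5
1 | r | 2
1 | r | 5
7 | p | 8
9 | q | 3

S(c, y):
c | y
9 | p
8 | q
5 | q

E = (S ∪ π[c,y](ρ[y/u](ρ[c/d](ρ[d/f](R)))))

Per-node cardinality:
  S → 3
  R → 6
  ρ[d/f](R) → 6
  ρ[c/d](ρ[d/f](R)) → 6
  ρ[y/u](ρ[c/d](ρ[d/f](R))) → 6
  π[c,y](ρ[y/u](ρ[c/d](ρ[d/f](R)))) → 6
  (S ∪ π[c,y](ρ[y/u](ρ[c/d](ρ[d/f](R))))) → 9

|E| = 9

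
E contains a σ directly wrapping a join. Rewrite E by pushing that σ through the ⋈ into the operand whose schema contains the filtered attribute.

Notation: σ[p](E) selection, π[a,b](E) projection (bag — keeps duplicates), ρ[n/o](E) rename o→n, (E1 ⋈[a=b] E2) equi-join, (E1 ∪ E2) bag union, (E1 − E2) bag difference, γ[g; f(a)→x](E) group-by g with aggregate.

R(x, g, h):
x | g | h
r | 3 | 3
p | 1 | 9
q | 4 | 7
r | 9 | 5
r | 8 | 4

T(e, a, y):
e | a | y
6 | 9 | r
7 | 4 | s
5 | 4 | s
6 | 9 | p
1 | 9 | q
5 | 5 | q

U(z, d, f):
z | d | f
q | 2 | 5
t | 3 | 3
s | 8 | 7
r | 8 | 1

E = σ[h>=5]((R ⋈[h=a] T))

σ filters on h, owned by the left side.
E' = (σ[h>=5](R) ⋈[h=a] T)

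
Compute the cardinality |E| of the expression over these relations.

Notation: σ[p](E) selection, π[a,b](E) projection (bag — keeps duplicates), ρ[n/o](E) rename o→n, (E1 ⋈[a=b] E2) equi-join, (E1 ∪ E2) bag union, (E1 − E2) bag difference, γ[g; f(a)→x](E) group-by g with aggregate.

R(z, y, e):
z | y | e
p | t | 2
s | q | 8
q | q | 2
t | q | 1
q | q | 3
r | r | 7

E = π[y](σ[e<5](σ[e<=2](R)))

Stepwise |·|:
  R → 6
  σ[e<=2](R) → 3
  σ[e<5](σ[e<=2](R)) → 3
  π[y](σ[e<5](σ[e<=2](R))) → 3

|E| = 3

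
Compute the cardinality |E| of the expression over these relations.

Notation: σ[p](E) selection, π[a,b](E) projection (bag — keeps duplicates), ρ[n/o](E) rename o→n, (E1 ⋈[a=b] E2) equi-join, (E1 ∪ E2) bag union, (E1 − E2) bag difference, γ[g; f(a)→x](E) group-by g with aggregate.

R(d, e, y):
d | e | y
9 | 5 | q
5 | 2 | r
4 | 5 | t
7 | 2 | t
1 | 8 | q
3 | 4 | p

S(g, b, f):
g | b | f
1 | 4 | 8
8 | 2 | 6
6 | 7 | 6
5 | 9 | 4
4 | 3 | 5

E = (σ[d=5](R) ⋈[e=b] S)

Per-node cardinality:
  R → 6
  σ[d=5](R) → 1
  S → 5
  (σ[d=5](R) ⋈[e=b] S) → 1

|E| = 1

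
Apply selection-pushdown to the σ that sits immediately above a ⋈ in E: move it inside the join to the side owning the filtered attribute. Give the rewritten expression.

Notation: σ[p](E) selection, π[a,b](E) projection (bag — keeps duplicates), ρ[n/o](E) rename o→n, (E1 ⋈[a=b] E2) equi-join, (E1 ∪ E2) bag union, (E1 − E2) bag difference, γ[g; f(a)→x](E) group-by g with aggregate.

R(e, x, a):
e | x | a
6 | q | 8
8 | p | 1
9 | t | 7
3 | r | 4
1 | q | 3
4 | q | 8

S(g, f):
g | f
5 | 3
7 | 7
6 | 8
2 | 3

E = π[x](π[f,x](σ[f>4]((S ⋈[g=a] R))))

σ filters on f, owned by the left side.
E' = π[x](π[f,x]((σ[f>4](S) ⋈[g=a] R)))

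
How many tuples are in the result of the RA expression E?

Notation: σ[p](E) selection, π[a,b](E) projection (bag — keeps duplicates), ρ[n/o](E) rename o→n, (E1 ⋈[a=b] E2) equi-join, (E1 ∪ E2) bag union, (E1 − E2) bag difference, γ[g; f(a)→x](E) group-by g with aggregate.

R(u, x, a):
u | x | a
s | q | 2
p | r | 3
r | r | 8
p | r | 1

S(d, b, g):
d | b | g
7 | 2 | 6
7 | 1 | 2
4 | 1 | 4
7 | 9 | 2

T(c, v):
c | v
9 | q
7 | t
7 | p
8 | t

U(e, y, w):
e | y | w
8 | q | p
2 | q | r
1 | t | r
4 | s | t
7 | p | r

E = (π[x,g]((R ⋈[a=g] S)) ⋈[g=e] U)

Row counts bottom-up:
  R → 4
  S → 4
  (R ⋈[a=g] S) → 2
  π[x,g]((R ⋈[a=g] S)) → 2
  U → 5
  (π[x,g]((R ⋈[a=g] S)) ⋈[g=e] U) → 2

|E| = 2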